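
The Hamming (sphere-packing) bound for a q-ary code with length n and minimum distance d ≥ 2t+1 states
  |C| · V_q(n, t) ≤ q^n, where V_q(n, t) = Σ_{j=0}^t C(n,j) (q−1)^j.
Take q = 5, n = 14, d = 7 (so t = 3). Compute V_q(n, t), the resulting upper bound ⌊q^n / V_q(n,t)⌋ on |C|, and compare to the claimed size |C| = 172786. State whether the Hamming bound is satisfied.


V_q(n, t) = 24809, q^n = 6103515625, Hamming bound = 246020, |C| = 172786 ≤ bound (satisfied).

Step 1: Compute V_q(n, t) = Σ_{j=0}^3 C(n, j) (q−1)^j.
  j = 0: C(14,0)·(4)^0 = 1·1 = 1.
  j = 1: C(14,1)·(4)^1 = 14·4 = 56.
  j = 2: C(14,2)·(4)^2 = 91·16 = 1456.
  j = 3: C(14,3)·(4)^3 = 364·64 = 23296.
  V_q(n, t) = 1 + 56 + 1456 + 23296 = 24809.
Step 2: q^n = 5^14 = 6103515625.
Step 3: Hamming bound ⌊q^n / V_q(n,t)⌋ = ⌊6103515625/24809⌋ = 246020.
Step 4: Compare |C| = 172786 to 246020: satisfied.
The claimed |C| lies below the Hamming bound.


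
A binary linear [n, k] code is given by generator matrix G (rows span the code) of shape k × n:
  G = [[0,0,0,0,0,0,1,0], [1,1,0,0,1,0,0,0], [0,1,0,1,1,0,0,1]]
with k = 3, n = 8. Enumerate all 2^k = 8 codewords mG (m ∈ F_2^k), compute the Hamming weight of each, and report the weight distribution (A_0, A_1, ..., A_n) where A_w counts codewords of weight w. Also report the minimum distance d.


Weight distribution: A_0 = 1, A_1 = 1, A_3 = 2, A_4 = 3, A_5 = 1. Minimum distance d = 1.

Enumerate all 2^3 = 8 messages m ∈ F_2^3.
For each, compute codeword c = mG in F_2^8, then tally its weight.
  m = 000 → c = 00000000, weight = 0.
  m = 100 → c = 00000010, weight = 1.
  m = 010 → c = 11001000, weight = 3.
  m = 110 → c = 11001010, weight = 4.
  m = 001 → c = 01011001, weight = 4.
  m = 101 → c = 01011011, weight = 5.
  m = 011 → c = 10010001, weight = 3.
  m = 111 → c = 10010011, weight = 4.
Tally weights:
  weight 0: 1 codewords.
  weight 1: 1 codewords.
  weight 3: 2 codewords.
  weight 4: 3 codewords.
  weight 5: 1 codewords.
Minimum distance d = smallest w > 0 with A_w > 0 = 1.
Sanity: Σ A_w = 8 = 2^3 = 8 ✓.


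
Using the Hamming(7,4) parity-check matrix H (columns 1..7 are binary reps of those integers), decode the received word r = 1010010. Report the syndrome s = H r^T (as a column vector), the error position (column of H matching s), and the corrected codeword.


s = (1, 0, 0)^T, error position = 4, corrected codeword c = 1011010

Compute s = H r^T mod 2 one row at a time:
  s_1 = 0 + 0 + 1 + 0 = 1 ≡ 1 (mod 2).
  s_2 = 0 + 1 + 1 + 0 = 2 ≡ 0 (mod 2).
  s_3 = 1 + 1 + 0 + 0 = 2 ≡ 0 (mod 2).
s = (1, 0, 0)^T — this equals column 4 of H (binary 100), so error is at position 4.
Correct: flip bit 4 of r = 1010010 to get c = 1011010.


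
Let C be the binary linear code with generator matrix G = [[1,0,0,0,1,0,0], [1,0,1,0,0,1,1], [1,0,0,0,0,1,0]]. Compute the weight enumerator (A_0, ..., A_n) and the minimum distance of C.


Weight distribution: A_0 = 1, A_2 = 4, A_4 = 3. Minimum distance d = 2.

Enumerate all 2^3 = 8 messages m ∈ F_2^3.
For each, compute codeword c = mG in F_2^7, then tally its weight.
  m = 000 → c = 0000000, weight = 0.
  m = 100 → c = 1000100, weight = 2.
  m = 010 → c = 1010011, weight = 4.
  m = 110 → c = 0010111, weight = 4.
  m = 001 → c = 1000010, weight = 2.
  m = 101 → c = 0000110, weight = 2.
  m = 011 → c = 0010001, weight = 2.
  m = 111 → c = 1010101, weight = 4.
Tally weights:
  weight 0: 1 codewords.
  weight 2: 4 codewords.
  weight 4: 3 codewords.
Minimum distance d = smallest w > 0 with A_w > 0 = 2.
Sanity: Σ A_w = 8 = 2^3 = 8 ✓.


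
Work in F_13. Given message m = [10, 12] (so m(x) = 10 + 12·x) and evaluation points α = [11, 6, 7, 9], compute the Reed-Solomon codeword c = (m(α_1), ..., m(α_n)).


c = [12, 4, 3, 1]

Message polynomial: m(x) = 10 + 12·x (mod 13).
For each evaluation point α_i, compute m(α_i) mod 13:
  α_1 = 11: Horner steps 12 → 12, so m(11) = 12.
  α_2 = 6: Horner steps 12 → 4, so m(6) = 4.
  α_3 = 7: Horner steps 12 → 3, so m(7) = 3.
  α_4 = 9: Horner steps 12 → 1, so m(9) = 1.
Codeword c = [12, 4, 3, 1] ∈ F_13^4.


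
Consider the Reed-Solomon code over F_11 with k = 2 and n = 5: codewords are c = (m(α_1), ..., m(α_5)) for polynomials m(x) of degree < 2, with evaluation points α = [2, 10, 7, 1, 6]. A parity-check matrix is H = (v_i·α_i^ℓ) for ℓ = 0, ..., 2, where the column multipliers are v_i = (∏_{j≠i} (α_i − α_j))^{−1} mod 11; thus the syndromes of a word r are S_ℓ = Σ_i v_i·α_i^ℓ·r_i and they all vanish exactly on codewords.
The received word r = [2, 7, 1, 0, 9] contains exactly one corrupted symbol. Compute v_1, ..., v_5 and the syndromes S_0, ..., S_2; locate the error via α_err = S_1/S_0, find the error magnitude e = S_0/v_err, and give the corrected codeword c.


S = (7, 9, 10), error at position 5, error magnitude e = 10, c = [2, 7, 1, 0, 10].

Step 1: column multipliers v_i = (∏_{j≠i}(α_i − α_j))^{−1} mod 11.
  i = 1 (α = 2): (2−10)(2−7)(2−1)(2−6) = (−8)·(−5)·1·(−4) = −160 ≡ 5, so v_1 = 5^{−1} = 9 (mod 11).
  i = 2 (α = 10): (10−2)(10−7)(10−1)(10−6) = 8·3·9·4 = 864 ≡ 6, so v_2 = 6^{−1} = 2 (mod 11).
  i = 3 (α = 7): (7−2)(7−10)(7−1)(7−6) = 5·(−3)·6·1 = −90 ≡ 9, so v_3 = 9^{−1} = 5 (mod 11).
  i = 4 (α = 1): (1−2)(1−10)(1−7)(1−6) = (−1)·(−9)·(−6)·(−5) = 270 ≡ 6, so v_4 = 6^{−1} = 2 (mod 11).
  i = 5 (α = 6): (6−2)(6−10)(6−7)(6−1) = 4·(−4)·(−1)·5 = 80 ≡ 3, so v_5 = 3^{−1} = 4 (mod 11).
  v = [9, 2, 5, 2, 4].
Step 2: syndromes of r = [2, 7, 1, 0, 9] (all sums mod 11).
  S_0 = Σ v_i r_i = 9·2 + 2·7 + 5·1 + 2·0 + 4·9 = 73 ≡ 7.
  S_1 = Σ v_i α_i r_i = 9·2·2 + 2·10·7 + 5·7·1 + 2·1·0 + 4·6·9 = 427 ≡ 9.
  α_i^2 mod 11 = [4, 1, 5, 1, 3].
  S_2 = Σ v_i α_i^2 r_i = 9·4·2 + 2·1·7 + 5·5·1 + 2·1·0 + 4·3·9 = 219 ≡ 10.
  S = (7, 9, 10) ≠ 0, so r is not a codeword (an error is present).
Step 3: locate the error. For a single error e at position i, S_ℓ = v_i·e·α_i^ℓ, so α_err = S_1/S_0.
  S_0^{−1} = 7^{−1} = 8 (mod 11), so α_err = 9·8 = 72 ≡ 6 = α_5. Error position i = 5.
  Consistency check: S_2/S_1 = 10·5 = 50 ≡ 6 = α_err ✓ (single-error assumption holds).
Step 4: error magnitude e = S_0/v_5 = S_0·∏_{j≠5}(α_5 − α_j) = 7·3 = 21 ≡ 10 (mod 11).
Step 5: correct position 5: c_5 = r_5 − e = 9 − 10 ≡ 10 (mod 11). Hence c = [2, 7, 1, 0, 10].
  Check: interpolating c through the α_i gives m(x) = 9 + 2·x (degree < 2) with m(α_i) = c_i for every i, so c is indeed a codeword.


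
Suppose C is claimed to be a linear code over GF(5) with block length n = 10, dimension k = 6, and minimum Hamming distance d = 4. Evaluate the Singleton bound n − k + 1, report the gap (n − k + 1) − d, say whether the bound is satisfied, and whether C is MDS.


Singleton RHS = n − k + 1 = 5, slack = 1, bound satisfied, not MDS.

Singleton bound: d ≤ n − k + 1.
Here n = 10, k = 6, so n − k + 1 = 5.
Given d = 4, check d ≤ 5: YES.
Slack = (n − k + 1) − d = 1.
The code is NOT MDS (slack = 1 > 0).
Description: the claimed parameters are [10, 6, 4]_5; such a code would be non-MDS.


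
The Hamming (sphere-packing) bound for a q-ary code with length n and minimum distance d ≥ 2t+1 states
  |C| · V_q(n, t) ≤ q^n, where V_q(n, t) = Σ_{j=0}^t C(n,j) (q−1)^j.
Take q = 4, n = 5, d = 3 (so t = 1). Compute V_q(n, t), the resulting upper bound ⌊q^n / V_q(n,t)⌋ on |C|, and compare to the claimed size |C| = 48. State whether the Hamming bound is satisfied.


V_q(n, t) = 16, q^n = 1024, Hamming bound = 64, |C| = 48 ≤ bound (satisfied).

Step 1: Compute V_q(n, t) = Σ_{j=0}^1 C(n, j) (q−1)^j.
  j = 0: C(5,0)·(3)^0 = 1·1 = 1.
  j = 1: C(5,1)·(3)^1 = 5·3 = 15.
  V_q(n, t) = 1 + 15 = 16.
Step 2: q^n = 4^5 = 1024.
Step 3: Hamming bound ⌊q^n / V_q(n,t)⌋ = ⌊1024/16⌋ = 64.
Step 4: Compare |C| = 48 to 64: satisfied.
The claimed |C| lies below the Hamming bound.


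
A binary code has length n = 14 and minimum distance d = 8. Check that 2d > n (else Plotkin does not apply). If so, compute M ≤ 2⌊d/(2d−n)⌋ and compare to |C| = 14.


Plotkin bound M ≤ 8; given |C| = 14 > bound (violated).

Check applicability: 2d = 16, n = 14.
2d − n = 2 > 0, so Plotkin applies.
Compute d/(2d−n) = 8/2 ≈ 4.0000.
⌊d/(2d−n)⌋ = 4.
Plotkin bound: M ≤ 2·4 = 8.
Given |C| = 14, check: VIOLATED.
This |C| is above the Plotkin bound, so no binary code with n = 14, d = 8 and 14 codewords exists.


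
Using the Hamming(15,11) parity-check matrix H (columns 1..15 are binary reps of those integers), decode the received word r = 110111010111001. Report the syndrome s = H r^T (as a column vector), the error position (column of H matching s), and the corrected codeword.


s = (1, 1, 1, 0)^T, error position = 14, corrected codeword c = 110111010111011

Compute s = H r^T mod 2 one row at a time:
  s_1 = 1 + 0 + 1 + 1 + 1 + 0 + 0 + 1 = 5 ≡ 1 (mod 2).
  s_2 = 1 + 1 + 1 + 0 + 1 + 0 + 0 + 1 = 5 ≡ 1 (mod 2).
  s_3 = 1 + 0 + 1 + 0 + 1 + 1 + 0 + 1 = 5 ≡ 1 (mod 2).
  s_4 = 1 + 0 + 1 + 0 + 0 + 1 + 0 + 1 = 4 ≡ 0 (mod 2).
s = (1, 1, 1, 0)^T — this equals column 14 of H (binary 1110), so error is at position 14.
Correct: flip bit 14 of r = 110111010111001 to get c = 110111010111011.


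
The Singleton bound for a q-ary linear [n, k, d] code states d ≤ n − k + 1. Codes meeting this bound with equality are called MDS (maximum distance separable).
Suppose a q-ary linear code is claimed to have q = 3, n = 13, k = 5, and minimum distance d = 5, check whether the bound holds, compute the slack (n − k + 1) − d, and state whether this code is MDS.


Singleton RHS = n − k + 1 = 9, slack = 4, bound satisfied, not MDS.

Singleton bound: d ≤ n − k + 1.
Here n = 13, k = 5, so n − k + 1 = 9.
Given d = 5, check d ≤ 9: YES.
Slack = (n − k + 1) − d = 4.
The code is NOT MDS (slack = 4 > 0).
Description: the claimed parameters are [13, 5, 5]_3; such a code would be non-MDS.


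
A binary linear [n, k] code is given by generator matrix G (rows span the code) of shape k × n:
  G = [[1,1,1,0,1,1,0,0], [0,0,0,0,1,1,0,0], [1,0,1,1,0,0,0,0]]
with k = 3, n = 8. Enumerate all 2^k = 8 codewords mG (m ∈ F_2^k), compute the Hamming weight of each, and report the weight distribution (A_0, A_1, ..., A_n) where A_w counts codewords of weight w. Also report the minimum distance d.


Weight distribution: A_0 = 1, A_2 = 2, A_3 = 2, A_4 = 1, A_5 = 2. Minimum distance d = 2.

Enumerate all 2^3 = 8 messages m ∈ F_2^3.
For each, compute codeword c = mG in F_2^8, then tally its weight.
  m = 000 → c = 00000000, weight = 0.
  m = 100 → c = 11101100, weight = 5.
  m = 010 → c = 00001100, weight = 2.
  m = 110 → c = 11100000, weight = 3.
  m = 001 → c = 10110000, weight = 3.
  m = 101 → c = 01011100, weight = 4.
  m = 011 → c = 10111100, weight = 5.
  m = 111 → c = 01010000, weight = 2.
Tally weights:
  weight 0: 1 codewords.
  weight 2: 2 codewords.
  weight 3: 2 codewords.
  weight 4: 1 codewords.
  weight 5: 2 codewords.
Minimum distance d = smallest w > 0 with A_w > 0 = 2.
Sanity: Σ A_w = 8 = 2^3 = 8 ✓.


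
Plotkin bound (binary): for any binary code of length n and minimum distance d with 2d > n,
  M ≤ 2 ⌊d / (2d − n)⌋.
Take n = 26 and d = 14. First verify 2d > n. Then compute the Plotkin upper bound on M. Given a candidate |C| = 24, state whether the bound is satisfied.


Plotkin bound M ≤ 14; given |C| = 24 > bound (violated).

Check applicability: 2d = 28, n = 26.
2d − n = 2 > 0, so Plotkin applies.
Compute d/(2d−n) = 14/2 ≈ 7.0000.
⌊d/(2d−n)⌋ = 7.
Plotkin bound: M ≤ 2·7 = 14.
Given |C| = 24, check: VIOLATED.
This |C| is above the Plotkin bound, so no binary code with n = 26, d = 14 and 24 codewords exists.


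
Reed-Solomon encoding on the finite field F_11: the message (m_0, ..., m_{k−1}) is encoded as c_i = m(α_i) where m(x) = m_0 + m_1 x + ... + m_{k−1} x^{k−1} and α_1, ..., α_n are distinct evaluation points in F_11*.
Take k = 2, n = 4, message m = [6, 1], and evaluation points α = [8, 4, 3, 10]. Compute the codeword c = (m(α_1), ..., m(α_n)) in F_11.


c = [3, 10, 9, 5]

Message polynomial: m(x) = 6 + 1·x (mod 11).
For each evaluation point α_i, compute m(α_i) mod 11:
  α_1 = 8: Horner steps 1 → 3, so m(8) = 3.
  α_2 = 4: Horner steps 1 → 10, so m(4) = 10.
  α_3 = 3: Horner steps 1 → 9, so m(3) = 9.
  α_4 = 10: Horner steps 1 → 5, so m(10) = 5.
Codeword c = [3, 10, 9, 5] ∈ F_11^4.


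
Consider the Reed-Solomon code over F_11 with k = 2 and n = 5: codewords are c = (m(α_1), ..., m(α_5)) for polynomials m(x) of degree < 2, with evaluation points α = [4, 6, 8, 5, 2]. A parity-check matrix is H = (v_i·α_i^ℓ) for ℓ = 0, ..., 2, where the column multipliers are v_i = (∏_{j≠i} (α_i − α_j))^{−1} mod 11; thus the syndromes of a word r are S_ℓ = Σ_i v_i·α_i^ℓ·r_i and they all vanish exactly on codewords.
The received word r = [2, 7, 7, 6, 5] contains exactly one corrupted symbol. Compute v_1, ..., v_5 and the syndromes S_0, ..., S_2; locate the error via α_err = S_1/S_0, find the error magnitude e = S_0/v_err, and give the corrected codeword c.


S = (5, 8, 4), error at position 2, error magnitude e = 8, c = [2, 10, 7, 6, 5].

Step 1: column multipliers v_i = (∏_{j≠i}(α_i − α_j))^{−1} mod 11.
  i = 1 (α = 4): (4−6)(4−8)(4−5)(4−2) = (−2)·(−4)·(−1)·2 = −16 ≡ 6, so v_1 = 6^{−1} = 2 (mod 11).
  i = 2 (α = 6): (6−4)(6−8)(6−5)(6−2) = 2·(−2)·1·4 = −16 ≡ 6, so v_2 = 6^{−1} = 2 (mod 11).
  i = 3 (α = 8): (8−4)(8−6)(8−5)(8−2) = 4·2·3·6 = 144 ≡ 1, so v_3 = 1^{−1} = 1 (mod 11).
  i = 4 (α = 5): (5−4)(5−6)(5−8)(5−2) = 1·(−1)·(−3)·3 = 9 ≡ 9, so v_4 = 9^{−1} = 5 (mod 11).
  i = 5 (α = 2): (2−4)(2−6)(2−8)(2−5) = (−2)·(−4)·(−6)·(−3) = 144 ≡ 1, so v_5 = 1^{−1} = 1 (mod 11).
  v = [2, 2, 1, 5, 1].
Step 2: syndromes of r = [2, 7, 7, 6, 5] (all sums mod 11).
  S_0 = Σ v_i r_i = 2·2 + 2·7 + 1·7 + 5·6 + 1·5 = 60 ≡ 5.
  S_1 = Σ v_i α_i r_i = 2·4·2 + 2·6·7 + 1·8·7 + 5·5·6 + 1·2·5 = 316 ≡ 8.
  α_i^2 mod 11 = [5, 3, 9, 3, 4].
  S_2 = Σ v_i α_i^2 r_i = 2·5·2 + 2·3·7 + 1·9·7 + 5·3·6 + 1·4·5 = 235 ≡ 4.
  S = (5, 8, 4) ≠ 0, so r is not a codeword (an error is present).
Step 3: locate the error. For a single error e at position i, S_ℓ = v_i·e·α_i^ℓ, so α_err = S_1/S_0.
  S_0^{−1} = 5^{−1} = 9 (mod 11), so α_err = 8·9 = 72 ≡ 6 = α_2. Error position i = 2.
  Consistency check: S_2/S_1 = 4·7 = 28 ≡ 6 = α_err ✓ (single-error assumption holds).
Step 4: error magnitude e = S_0/v_2 = S_0·∏_{j≠2}(α_2 − α_j) = 5·6 = 30 ≡ 8 (mod 11).
Step 5: correct position 2: c_2 = r_2 − e = 7 − 8 ≡ 10 (mod 11). Hence c = [2, 10, 7, 6, 5].
  Check: interpolating c through the α_i gives m(x) = 8 + 4·x (degree < 2) with m(α_i) = c_i for every i, so c is indeed a codeword.


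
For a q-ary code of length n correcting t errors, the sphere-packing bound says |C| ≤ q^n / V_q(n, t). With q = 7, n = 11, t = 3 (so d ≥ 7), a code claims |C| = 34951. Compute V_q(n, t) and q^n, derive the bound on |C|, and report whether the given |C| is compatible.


V_q(n, t) = 37687, q^n = 1977326743, Hamming bound = 52467, |C| = 34951 ≤ bound (satisfied).

Step 1: Compute V_q(n, t) = Σ_{j=0}^3 C(n, j) (q−1)^j.
  j = 0: C(11,0)·(6)^0 = 1·1 = 1.
  j = 1: C(11,1)·(6)^1 = 11·6 = 66.
  j = 2: C(11,2)·(6)^2 = 55·36 = 1980.
  j = 3: C(11,3)·(6)^3 = 165·216 = 35640.
  V_q(n, t) = 1 + 66 + 1980 + 35640 = 37687.
Step 2: q^n = 7^11 = 1977326743.
Step 3: Hamming bound ⌊q^n / V_q(n,t)⌋ = ⌊1977326743/37687⌋ = 52467.
Step 4: Compare |C| = 34951 to 52467: satisfied.
The claimed |C| lies below the Hamming bound.


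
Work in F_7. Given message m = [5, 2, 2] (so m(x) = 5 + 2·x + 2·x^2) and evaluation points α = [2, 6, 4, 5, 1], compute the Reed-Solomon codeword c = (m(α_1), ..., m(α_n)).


c = [3, 5, 3, 2, 2]

Message polynomial: m(x) = 5 + 2·x + 2·x^2 (mod 7).
For each evaluation point α_i, compute m(α_i) mod 7:
  α_1 = 2: Horner steps 2 → 6 → 3, so m(2) = 3.
  α_2 = 6: Horner steps 2 → 0 → 5, so m(6) = 5.
  α_3 = 4: Horner steps 2 → 3 → 3, so m(4) = 3.
  α_4 = 5: Horner steps 2 → 5 → 2, so m(5) = 2.
  α_5 = 1: Horner steps 2 → 4 → 2, so m(1) = 2.
Codeword c = [3, 5, 3, 2, 2] ∈ F_7^5.


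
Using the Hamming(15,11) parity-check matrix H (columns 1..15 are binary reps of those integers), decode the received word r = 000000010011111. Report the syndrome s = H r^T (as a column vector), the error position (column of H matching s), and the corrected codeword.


s = (0, 0, 1, 1)^T, error position = 3, corrected codeword c = 001000010011111

Compute s = H r^T mod 2 one row at a time:
  s_1 = 1 + 0 + 0 + 1 + 1 + 1 + 1 + 1 = 6 ≡ 0 (mod 2).
  s_2 = 0 + 0 + 0 + 0 + 1 + 1 + 1 + 1 = 4 ≡ 0 (mod 2).
  s_3 = 0 + 0 + 0 + 0 + 0 + 1 + 1 + 1 = 3 ≡ 1 (mod 2).
  s_4 = 0 + 0 + 0 + 0 + 0 + 1 + 1 + 1 = 3 ≡ 1 (mod 2).
s = (0, 0, 1, 1)^T — this equals column 3 of H (binary 0011), so error is at position 3.
Correct: flip bit 3 of r = 000000010011111 to get c = 001000010011111.


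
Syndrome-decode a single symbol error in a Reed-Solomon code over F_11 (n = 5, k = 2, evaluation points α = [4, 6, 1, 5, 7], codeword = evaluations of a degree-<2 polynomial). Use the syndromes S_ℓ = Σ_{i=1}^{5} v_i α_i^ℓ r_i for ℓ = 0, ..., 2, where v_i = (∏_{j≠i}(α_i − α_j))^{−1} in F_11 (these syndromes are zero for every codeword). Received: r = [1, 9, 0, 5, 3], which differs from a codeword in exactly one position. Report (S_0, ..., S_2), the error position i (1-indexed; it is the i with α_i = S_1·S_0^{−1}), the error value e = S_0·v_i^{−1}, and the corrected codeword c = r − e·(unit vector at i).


S = (4, 6, 9), error at position 5, error magnitude e = 1, c = [1, 9, 0, 5, 2].

Step 1: column multipliers v_i = (∏_{j≠i}(α_i − α_j))^{−1} mod 11.
  i = 1 (α = 4): (4−6)(4−1)(4−5)(4−7) = (−2)·3·(−1)·(−3) = −18 ≡ 4, so v_1 = 4^{−1} = 3 (mod 11).
  i = 2 (α = 6): (6−4)(6−1)(6−5)(6−7) = 2·5·1·(−1) = −10 ≡ 1, so v_2 = 1^{−1} = 1 (mod 11).
  i = 3 (α = 1): (1−4)(1−6)(1−5)(1−7) = (−3)·(−5)·(−4)·(−6) = 360 ≡ 8, so v_3 = 8^{−1} = 7 (mod 11).
  i = 4 (α = 5): (5−4)(5−6)(5−1)(5−7) = 1·(−1)·4·(−2) = 8 ≡ 8, so v_4 = 8^{−1} = 7 (mod 11).
  i = 5 (α = 7): (7−4)(7−6)(7−1)(7−5) = 3·1·6·2 = 36 ≡ 3, so v_5 = 3^{−1} = 4 (mod 11).
  v = [3, 1, 7, 7, 4].
Step 2: syndromes of r = [1, 9, 0, 5, 3] (all sums mod 11).
  S_0 = Σ v_i r_i = 3·1 + 1·9 + 7·0 + 7·5 + 4·3 = 59 ≡ 4.
  S_1 = Σ v_i α_i r_i = 3·4·1 + 1·6·9 + 7·1·0 + 7·5·5 + 4·7·3 = 325 ≡ 6.
  α_i^2 mod 11 = [5, 3, 1, 3, 5].
  S_2 = Σ v_i α_i^2 r_i = 3·5·1 + 1·3·9 + 7·1·0 + 7·3·5 + 4·5·3 = 207 ≡ 9.
  S = (4, 6, 9) ≠ 0, so r is not a codeword (an error is present).
Step 3: locate the error. For a single error e at position i, S_ℓ = v_i·e·α_i^ℓ, so α_err = S_1/S_0.
  S_0^{−1} = 4^{−1} = 3 (mod 11), so α_err = 6·3 = 18 ≡ 7 = α_5. Error position i = 5.
  Consistency check: S_2/S_1 = 9·2 = 18 ≡ 7 = α_err ✓ (single-error assumption holds).
Step 4: error magnitude e = S_0/v_5 = S_0·∏_{j≠5}(α_5 − α_j) = 4·3 = 12 ≡ 1 (mod 11).
Step 5: correct position 5: c_5 = r_5 − e = 3 − 1 ≡ 2 (mod 11). Hence c = [1, 9, 0, 5, 2].
  Check: interpolating c through the α_i gives m(x) = 7 + 4·x (degree < 2) with m(α_i) = c_i for every i, so c is indeed a codeword.


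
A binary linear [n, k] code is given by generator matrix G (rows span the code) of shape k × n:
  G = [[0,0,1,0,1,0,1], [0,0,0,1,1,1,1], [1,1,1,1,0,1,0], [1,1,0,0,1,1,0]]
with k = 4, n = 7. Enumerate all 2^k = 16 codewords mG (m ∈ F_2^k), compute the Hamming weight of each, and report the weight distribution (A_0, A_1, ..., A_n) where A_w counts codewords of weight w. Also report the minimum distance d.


Weight distribution: A_0 = 1, A_2 = 3, A_3 = 4, A_4 = 3, A_5 = 4, A_6 = 1. Minimum distance d = 2.

Enumerate all 2^4 = 16 messages m ∈ F_2^4.
For each, compute codeword c = mG in F_2^7, then tally its weight.
  m = 0000 → c = 0000000, weight = 0.
  m = 1000 → c = 0010101, weight = 3.
  m = 0100 → c = 0001111, weight = 4.
  m = 1100 → c = 0011010, weight = 3.
  m = 0010 → c = 1111010, weight = 5.
  m = 1010 → c = 1101111, weight = 6.
  m = 0110 → c = 1110101, weight = 5.
  m = 1110 → c = 1100000, weight = 2.
  m = 0001 → c = 1100110, weight = 4.
  m = 1001 → c = 1110011, weight = 5.
  m = 0101 → c = 1101001, weight = 4.
  m = 1101 → c = 1111100, weight = 5.
  m = 0011 → c = 0011100, weight = 3.
  m = 1011 → c = 0001001, weight = 2.
  m = 0111 → c = 0010011, weight = 3.
  m = 1111 → c = 0000110, weight = 2.
Tally weights:
  weight 0: 1 codewords.
  weight 2: 3 codewords.
  weight 3: 4 codewords.
  weight 4: 3 codewords.
  weight 5: 4 codewords.
  weight 6: 1 codewords.
Minimum distance d = smallest w > 0 with A_w > 0 = 2.
Sanity: Σ A_w = 16 = 2^4 = 16 ✓.


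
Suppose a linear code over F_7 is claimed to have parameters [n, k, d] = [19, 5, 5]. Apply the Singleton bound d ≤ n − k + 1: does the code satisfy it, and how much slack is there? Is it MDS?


Singleton RHS = n − k + 1 = 15, slack = 10, bound satisfied, not MDS.

Singleton bound: d ≤ n − k + 1.
Here n = 19, k = 5, so n − k + 1 = 15.
Given d = 5, check d ≤ 15: YES.
Slack = (n − k + 1) − d = 10.
The code is NOT MDS (slack = 10 > 0).
Description: the claimed parameters are [19, 5, 5]_7; such a code would be non-MDS.


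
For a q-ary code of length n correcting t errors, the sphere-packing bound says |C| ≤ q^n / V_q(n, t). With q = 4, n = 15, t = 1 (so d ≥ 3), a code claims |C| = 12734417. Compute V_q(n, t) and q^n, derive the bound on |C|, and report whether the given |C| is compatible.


V_q(n, t) = 46, q^n = 1073741824, Hamming bound = 23342213, |C| = 12734417 ≤ bound (satisfied).

Step 1: Compute V_q(n, t) = Σ_{j=0}^1 C(n, j) (q−1)^j.
  j = 0: C(15,0)·(3)^0 = 1·1 = 1.
  j = 1: C(15,1)·(3)^1 = 15·3 = 45.
  V_q(n, t) = 1 + 45 = 46.
Step 2: q^n = 4^15 = 1073741824.
Step 3: Hamming bound ⌊q^n / V_q(n,t)⌋ = ⌊1073741824/46⌋ = 23342213.
Step 4: Compare |C| = 12734417 to 23342213: satisfied.
The claimed |C| lies below the Hamming bound.


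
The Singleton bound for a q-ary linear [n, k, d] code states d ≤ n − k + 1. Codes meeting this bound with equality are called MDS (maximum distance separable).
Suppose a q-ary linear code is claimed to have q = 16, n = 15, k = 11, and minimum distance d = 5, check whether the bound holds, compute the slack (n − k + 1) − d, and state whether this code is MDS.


Singleton RHS = n − k + 1 = 5, slack = 0, bound satisfied, MDS.

Singleton bound: d ≤ n − k + 1.
Here n = 15, k = 11, so n − k + 1 = 5.
Given d = 5, check d ≤ 5: YES.
Slack = (n − k + 1) − d = 0.
The code is MDS (slack = 0).
Description: the claimed parameters are [15, 11, 5]_16; such a code would be MDS (meets Singleton bound).


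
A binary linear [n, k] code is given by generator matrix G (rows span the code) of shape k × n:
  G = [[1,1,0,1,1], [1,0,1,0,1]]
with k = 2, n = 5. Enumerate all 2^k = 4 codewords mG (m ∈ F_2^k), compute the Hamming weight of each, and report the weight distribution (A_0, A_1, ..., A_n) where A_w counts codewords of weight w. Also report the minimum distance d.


Weight distribution: A_0 = 1, A_3 = 2, A_4 = 1. Minimum distance d = 3.

Enumerate all 2^2 = 4 messages m ∈ F_2^2.
For each, compute codeword c = mG in F_2^5, then tally its weight.
  m = 00 → c = 00000, weight = 0.
  m = 10 → c = 11011, weight = 4.
  m = 01 → c = 10101, weight = 3.
  m = 11 → c = 01110, weight = 3.
Tally weights:
  weight 0: 1 codewords.
  weight 3: 2 codewords.
  weight 4: 1 codewords.
Minimum distance d = smallest w > 0 with A_w > 0 = 3.
Sanity: Σ A_w = 4 = 2^2 = 4 ✓.


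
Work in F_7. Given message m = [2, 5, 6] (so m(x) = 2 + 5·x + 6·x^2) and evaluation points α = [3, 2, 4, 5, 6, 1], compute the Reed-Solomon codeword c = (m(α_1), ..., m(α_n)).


c = [1, 1, 6, 2, 3, 6]

Message polynomial: m(x) = 2 + 5·x + 6·x^2 (mod 7).
For each evaluation point α_i, compute m(α_i) mod 7:
  α_1 = 3: Horner steps 6 → 2 → 1, so m(3) = 1.
  α_2 = 2: Horner steps 6 → 3 → 1, so m(2) = 1.
  α_3 = 4: Horner steps 6 → 1 → 6, so m(4) = 6.
  α_4 = 5: Horner steps 6 → 0 → 2, so m(5) = 2.
  α_5 = 6: Horner steps 6 → 6 → 3, so m(6) = 3.
  α_6 = 1: Horner steps 6 → 4 → 6, so m(1) = 6.
Codeword c = [1, 1, 6, 2, 3, 6] ∈ F_7^6.


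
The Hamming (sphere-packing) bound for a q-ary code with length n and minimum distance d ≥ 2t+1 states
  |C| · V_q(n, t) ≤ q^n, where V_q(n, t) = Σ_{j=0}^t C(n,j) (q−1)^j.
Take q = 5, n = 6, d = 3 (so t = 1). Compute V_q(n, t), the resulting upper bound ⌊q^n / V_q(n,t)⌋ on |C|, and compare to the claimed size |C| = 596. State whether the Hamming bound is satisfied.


V_q(n, t) = 25, q^n = 15625, Hamming bound = 625, |C| = 596 ≤ bound (satisfied).

Step 1: Compute V_q(n, t) = Σ_{j=0}^1 C(n, j) (q−1)^j.
  j = 0: C(6,0)·(4)^0 = 1·1 = 1.
  j = 1: C(6,1)·(4)^1 = 6·4 = 24.
  V_q(n, t) = 1 + 24 = 25.
Step 2: q^n = 5^6 = 15625.
Step 3: Hamming bound ⌊q^n / V_q(n,t)⌋ = ⌊15625/25⌋ = 625.
Step 4: Compare |C| = 596 to 625: satisfied.
The claimed |C| lies below the Hamming bound.


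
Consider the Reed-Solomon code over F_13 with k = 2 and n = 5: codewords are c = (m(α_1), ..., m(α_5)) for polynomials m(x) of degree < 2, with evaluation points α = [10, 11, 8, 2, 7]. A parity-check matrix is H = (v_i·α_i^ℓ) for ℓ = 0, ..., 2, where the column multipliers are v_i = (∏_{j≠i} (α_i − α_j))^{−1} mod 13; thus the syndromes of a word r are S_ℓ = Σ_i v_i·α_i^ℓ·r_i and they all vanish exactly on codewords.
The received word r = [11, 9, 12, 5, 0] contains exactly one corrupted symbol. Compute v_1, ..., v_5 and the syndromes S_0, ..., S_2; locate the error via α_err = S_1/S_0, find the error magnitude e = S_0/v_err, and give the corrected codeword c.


S = (10, 9, 12), error at position 1, error magnitude e = 1, c = [10, 9, 12, 5, 0].

Step 1: column multipliers v_i = (∏_{j≠i}(α_i − α_j))^{−1} mod 13.
  i = 1 (α = 10): (10−11)(10−8)(10−2)(10−7) = (−1)·2·8·3 = −48 ≡ 4, so v_1 = 4^{−1} = 10 (mod 13).
  i = 2 (α = 11): (11−10)(11−8)(11−2)(11−7) = 1·3·9·4 = 108 ≡ 4, so v_2 = 4^{−1} = 10 (mod 13).
  i = 3 (α = 8): (8−10)(8−11)(8−2)(8−7) = (−2)·(−3)·6·1 = 36 ≡ 10, so v_3 = 10^{−1} = 4 (mod 13).
  i = 4 (α = 2): (2−10)(2−11)(2−8)(2−7) = (−8)·(−9)·(−6)·(−5) = 2160 ≡ 2, so v_4 = 2^{−1} = 7 (mod 13).
  i = 5 (α = 7): (7−10)(7−11)(7−8)(7−2) = (−3)·(−4)·(−1)·5 = −60 ≡ 5, so v_5 = 5^{−1} = 8 (mod 13).
  v = [10, 10, 4, 7, 8].
Step 2: syndromes of r = [11, 9, 12, 5, 0] (all sums mod 13).
  S_0 = Σ v_i r_i = 10·11 + 10·9 + 4·12 + 7·5 + 8·0 = 283 ≡ 10.
  S_1 = Σ v_i α_i r_i = 10·10·11 + 10·11·9 + 4·8·12 + 7·2·5 + 8·7·0 = 2544 ≡ 9.
  α_i^2 mod 13 = [9, 4, 12, 4, 10].
  S_2 = Σ v_i α_i^2 r_i = 10·9·11 + 10·4·9 + 4·12·12 + 7·4·5 + 8·10·0 = 2066 ≡ 12.
  S = (10, 9, 12) ≠ 0, so r is not a codeword (an error is present).
Step 3: locate the error. For a single error e at position i, S_ℓ = v_i·e·α_i^ℓ, so α_err = S_1/S_0.
  S_0^{−1} = 10^{−1} = 4 (mod 13), so α_err = 9·4 = 36 ≡ 10 = α_1. Error position i = 1.
  Consistency check: S_2/S_1 = 12·3 = 36 ≡ 10 = α_err ✓ (single-error assumption holds).
Step 4: error magnitude e = S_0/v_1 = S_0·∏_{j≠1}(α_1 − α_j) = 10·4 = 40 ≡ 1 (mod 13).
Step 5: correct position 1: c_1 = r_1 − e = 11 − 1 ≡ 10 (mod 13). Hence c = [10, 9, 12, 5, 0].
  Check: interpolating c through the α_i gives m(x) = 7 + 12·x (degree < 2) with m(α_i) = c_i for every i, so c is indeed a codeword.


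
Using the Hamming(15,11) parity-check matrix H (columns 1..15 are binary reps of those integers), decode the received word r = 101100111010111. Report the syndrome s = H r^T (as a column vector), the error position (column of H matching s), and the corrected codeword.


s = (0, 1, 1, 1)^T, error position = 7, corrected codeword c = 101100011010111

Compute s = H r^T mod 2 one row at a time:
  s_1 = 1 + 1 + 0 + 1 + 0 + 1 + 1 + 1 = 6 ≡ 0 (mod 2).
  s_2 = 1 + 0 + 0 + 1 + 0 + 1 + 1 + 1 = 5 ≡ 1 (mod 2).
  s_3 = 0 + 1 + 0 + 1 + 0 + 1 + 1 + 1 = 5 ≡ 1 (mod 2).
  s_4 = 1 + 1 + 0 + 1 + 1 + 1 + 1 + 1 = 7 ≡ 1 (mod 2).
s = (0, 1, 1, 1)^T — this equals column 7 of H (binary 0111), so error is at position 7.
Correct: flip bit 7 of r = 101100111010111 to get c = 101100011010111.


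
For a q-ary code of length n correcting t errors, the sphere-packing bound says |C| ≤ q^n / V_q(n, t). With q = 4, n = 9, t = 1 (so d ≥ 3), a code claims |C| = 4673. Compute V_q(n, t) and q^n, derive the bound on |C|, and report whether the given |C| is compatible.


V_q(n, t) = 28, q^n = 262144, Hamming bound = 9362, |C| = 4673 ≤ bound (satisfied).

Step 1: Compute V_q(n, t) = Σ_{j=0}^1 C(n, j) (q−1)^j.
  j = 0: C(9,0)·(3)^0 = 1·1 = 1.
  j = 1: C(9,1)·(3)^1 = 9·3 = 27.
  V_q(n, t) = 1 + 27 = 28.
Step 2: q^n = 4^9 = 262144.
Step 3: Hamming bound ⌊q^n / V_q(n,t)⌋ = ⌊262144/28⌋ = 9362.
Step 4: Compare |C| = 4673 to 9362: satisfied.
The claimed |C| lies below the Hamming bound.


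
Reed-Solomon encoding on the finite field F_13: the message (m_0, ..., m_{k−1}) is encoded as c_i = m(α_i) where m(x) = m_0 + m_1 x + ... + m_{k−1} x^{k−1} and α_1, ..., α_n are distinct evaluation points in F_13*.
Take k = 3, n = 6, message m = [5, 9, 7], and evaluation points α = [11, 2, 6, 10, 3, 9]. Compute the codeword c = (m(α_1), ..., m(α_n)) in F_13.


c = [2, 12, 12, 2, 4, 3]

Message polynomial: m(x) = 5 + 9·x + 7·x^2 (mod 13).
For each evaluation point α_i, compute m(α_i) mod 13:
  α_1 = 11: Horner steps 7 → 8 → 2, so m(11) = 2.
  α_2 = 2: Horner steps 7 → 10 → 12, so m(2) = 12.
  α_3 = 6: Horner steps 7 → 12 → 12, so m(6) = 12.
  α_4 = 10: Horner steps 7 → 1 → 2, so m(10) = 2.
  α_5 = 3: Horner steps 7 → 4 → 4, so m(3) = 4.
  α_6 = 9: Horner steps 7 → 7 → 3, so m(9) = 3.
Codeword c = [2, 12, 12, 2, 4, 3] ∈ F_13^6.


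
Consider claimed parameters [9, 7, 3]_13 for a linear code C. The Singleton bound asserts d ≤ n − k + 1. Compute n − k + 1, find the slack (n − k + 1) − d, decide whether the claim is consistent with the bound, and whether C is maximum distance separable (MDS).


Singleton RHS = n − k + 1 = 3, slack = 0, bound satisfied, MDS.

Singleton bound: d ≤ n − k + 1.
Here n = 9, k = 7, so n − k + 1 = 3.
Given d = 3, check d ≤ 3: YES.
Slack = (n − k + 1) − d = 0.
The code is MDS (slack = 0).
Description: the claimed parameters are [9, 7, 3]_13; such a code would be MDS (meets Singleton bound).


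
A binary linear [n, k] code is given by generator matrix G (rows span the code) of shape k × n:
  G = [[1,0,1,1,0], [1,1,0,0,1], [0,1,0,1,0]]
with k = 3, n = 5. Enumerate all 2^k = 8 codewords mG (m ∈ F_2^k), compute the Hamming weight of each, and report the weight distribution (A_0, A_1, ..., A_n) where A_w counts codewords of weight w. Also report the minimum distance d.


Weight distribution: A_0 = 1, A_2 = 2, A_3 = 4, A_4 = 1. Minimum distance d = 2.

Enumerate all 2^3 = 8 messages m ∈ F_2^3.
For each, compute codeword c = mG in F_2^5, then tally its weight.
  m = 000 → c = 00000, weight = 0.
  m = 100 → c = 10110, weight = 3.
  m = 010 → c = 11001, weight = 3.
  m = 110 → c = 01111, weight = 4.
  m = 001 → c = 01010, weight = 2.
  m = 101 → c = 11100, weight = 3.
  m = 011 → c = 10011, weight = 3.
  m = 111 → c = 00101, weight = 2.
Tally weights:
  weight 0: 1 codewords.
  weight 2: 2 codewords.
  weight 3: 4 codewords.
  weight 4: 1 codewords.
Minimum distance d = smallest w > 0 with A_w > 0 = 2.
Sanity: Σ A_w = 8 = 2^3 = 8 ✓.


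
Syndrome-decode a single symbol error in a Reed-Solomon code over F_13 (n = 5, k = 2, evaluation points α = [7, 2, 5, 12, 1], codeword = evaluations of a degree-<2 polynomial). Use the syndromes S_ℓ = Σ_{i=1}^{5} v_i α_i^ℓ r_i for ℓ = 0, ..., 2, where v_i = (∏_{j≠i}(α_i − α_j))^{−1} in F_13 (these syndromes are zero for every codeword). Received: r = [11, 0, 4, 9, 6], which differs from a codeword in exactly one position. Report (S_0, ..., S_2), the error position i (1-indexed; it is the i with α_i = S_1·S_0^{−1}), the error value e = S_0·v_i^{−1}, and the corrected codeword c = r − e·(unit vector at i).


S = (4, 4, 4), error at position 5, error magnitude e = 3, c = [11, 0, 4, 9, 3].

Step 1: column multipliers v_i = (∏_{j≠i}(α_i − α_j))^{−1} mod 13.
  i = 1 (α = 7): (7−2)(7−5)(7−12)(7−1) = 5·2·(−5)·6 = −300 ≡ 12, so v_1 = 12^{−1} = 12 (mod 13).
  i = 2 (α = 2): (2−7)(2−5)(2−12)(2−1) = (−5)·(−3)·(−10)·1 = −150 ≡ 6, so v_2 = 6^{−1} = 11 (mod 13).
  i = 3 (α = 5): (5−7)(5−2)(5−12)(5−1) = (−2)·3·(−7)·4 = 168 ≡ 12, so v_3 = 12^{−1} = 12 (mod 13).
  i = 4 (α = 12): (12−7)(12−2)(12−5)(12−1) = 5·10·7·11 = 3850 ≡ 2, so v_4 = 2^{−1} = 7 (mod 13).
  i = 5 (α = 1): (1−7)(1−2)(1−5)(1−12) = (−6)·(−1)·(−4)·(−11) = 264 ≡ 4, so v_5 = 4^{−1} = 10 (mod 13).
  v = [12, 11, 12, 7, 10].
Step 2: syndromes of r = [11, 0, 4, 9, 6] (all sums mod 13).
  S_0 = Σ v_i r_i = 12·11 + 11·0 + 12·4 + 7·9 + 10·6 = 303 ≡ 4.
  S_1 = Σ v_i α_i r_i = 12·7·11 + 11·2·0 + 12·5·4 + 7·12·9 + 10·1·6 = 1980 ≡ 4.
  α_i^2 mod 13 = [10, 4, 12, 1, 1].
  S_2 = Σ v_i α_i^2 r_i = 12·10·11 + 11·4·0 + 12·12·4 + 7·1·9 + 10·1·6 = 2019 ≡ 4.
  S = (4, 4, 4) ≠ 0, so r is not a codeword (an error is present).
Step 3: locate the error. For a single error e at position i, S_ℓ = v_i·e·α_i^ℓ, so α_err = S_1/S_0.
  S_0^{−1} = 4^{−1} = 10 (mod 13), so α_err = 4·10 = 40 ≡ 1 = α_5. Error position i = 5.
  Consistency check: S_2/S_1 = 4·10 = 40 ≡ 1 = α_err ✓ (single-error assumption holds).
Step 4: error magnitude e = S_0/v_5 = S_0·∏_{j≠5}(α_5 − α_j) = 4·4 = 16 ≡ 3 (mod 13).
Step 5: correct position 5: c_5 = r_5 − e = 6 − 3 ≡ 3 (mod 13). Hence c = [11, 0, 4, 9, 3].
  Check: interpolating c through the α_i gives m(x) = 6 + 10·x (degree < 2) with m(α_i) = c_i for every i, so c is indeed a codeword.


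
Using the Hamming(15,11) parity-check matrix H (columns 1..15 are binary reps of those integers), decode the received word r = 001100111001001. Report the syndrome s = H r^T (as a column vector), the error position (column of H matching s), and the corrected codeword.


s = (0, 0, 1, 0)^T, error position = 2, corrected codeword c = 011100111001001

Compute s = H r^T mod 2 one row at a time:
  s_1 = 1 + 1 + 0 + 0 + 1 + 0 + 0 + 1 = 4 ≡ 0 (mod 2).
  s_2 = 1 + 0 + 0 + 1 + 1 + 0 + 0 + 1 = 4 ≡ 0 (mod 2).
  s_3 = 0 + 1 + 0 + 1 + 0 + 0 + 0 + 1 = 3 ≡ 1 (mod 2).
  s_4 = 0 + 1 + 0 + 1 + 1 + 0 + 0 + 1 = 4 ≡ 0 (mod 2).
s = (0, 0, 1, 0)^T — this equals column 2 of H (binary 0010), so error is at position 2.
Correct: flip bit 2 of r = 001100111001001 to get c = 011100111001001.


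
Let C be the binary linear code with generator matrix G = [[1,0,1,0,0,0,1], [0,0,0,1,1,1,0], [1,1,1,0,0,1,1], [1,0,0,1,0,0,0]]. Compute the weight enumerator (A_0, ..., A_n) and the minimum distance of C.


Weight distribution: A_0 = 1, A_2 = 2, A_3 = 6, A_4 = 3, A_5 = 2, A_6 = 2. Minimum distance d = 2.

Enumerate all 2^4 = 16 messages m ∈ F_2^4.
For each, compute codeword c = mG in F_2^7, then tally its weight.
  m = 0000 → c = 0000000, weight = 0.
  m = 1000 → c = 1010001, weight = 3.
  m = 0100 → c = 0001110, weight = 3.
  m = 1100 → c = 1011111, weight = 6.
  m = 0010 → c = 1110011, weight = 5.
  m = 1010 → c = 0100010, weight = 2.
  m = 0110 → c = 1111101, weight = 6.
  m = 1110 → c = 0101100, weight = 3.
  m = 0001 → c = 1001000, weight = 2.
  m = 1001 → c = 0011001, weight = 3.
  m = 0101 → c = 1000110, weight = 3.
  m = 1101 → c = 0010111, weight = 4.
  m = 0011 → c = 0111011, weight = 5.
  m = 1011 → c = 1101010, weight = 4.
  m = 0111 → c = 0110101, weight = 4.
  m = 1111 → c = 1100100, weight = 3.
Tally weights:
  weight 0: 1 codewords.
  weight 2: 2 codewords.
  weight 3: 6 codewords.
  weight 4: 3 codewords.
  weight 5: 2 codewords.
  weight 6: 2 codewords.
Minimum distance d = smallest w > 0 with A_w > 0 = 2.
Sanity: Σ A_w = 16 = 2^4 = 16 ✓.


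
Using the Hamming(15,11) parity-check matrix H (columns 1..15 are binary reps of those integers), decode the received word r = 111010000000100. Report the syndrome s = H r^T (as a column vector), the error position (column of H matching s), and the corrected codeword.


s = (1, 0, 0, 0)^T, error position = 8, corrected codeword c = 111010010000100

Compute s = H r^T mod 2 one row at a time:
  s_1 = 0 + 0 + 0 + 0 + 0 + 1 + 0 + 0 = 1 ≡ 1 (mod 2).
  s_2 = 0 + 1 + 0 + 0 + 0 + 1 + 0 + 0 = 2 ≡ 0 (mod 2).
  s_3 = 1 + 1 + 0 + 0 + 0 + 0 + 0 + 0 = 2 ≡ 0 (mod 2).
  s_4 = 1 + 1 + 1 + 0 + 0 + 0 + 1 + 0 = 4 ≡ 0 (mod 2).
s = (1, 0, 0, 0)^T — this equals column 8 of H (binary 1000), so error is at position 8.
Correct: flip bit 8 of r = 111010000000100 to get c = 111010010000100.


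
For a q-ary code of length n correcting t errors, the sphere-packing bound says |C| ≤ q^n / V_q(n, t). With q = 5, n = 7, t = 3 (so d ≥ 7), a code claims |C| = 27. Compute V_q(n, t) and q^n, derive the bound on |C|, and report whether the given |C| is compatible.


V_q(n, t) = 2605, q^n = 78125, Hamming bound = 29, |C| = 27 ≤ bound (satisfied).

Step 1: Compute V_q(n, t) = Σ_{j=0}^3 C(n, j) (q−1)^j.
  j = 0: C(7,0)·(4)^0 = 1·1 = 1.
  j = 1: C(7,1)·(4)^1 = 7·4 = 28.
  j = 2: C(7,2)·(4)^2 = 21·16 = 336.
  j = 3: C(7,3)·(4)^3 = 35·64 = 2240.
  V_q(n, t) = 1 + 28 + 336 + 2240 = 2605.
Step 2: q^n = 5^7 = 78125.
Step 3: Hamming bound ⌊q^n / V_q(n,t)⌋ = ⌊78125/2605⌋ = 29.
Step 4: Compare |C| = 27 to 29: satisfied.
The claimed |C| lies below the Hamming bound.


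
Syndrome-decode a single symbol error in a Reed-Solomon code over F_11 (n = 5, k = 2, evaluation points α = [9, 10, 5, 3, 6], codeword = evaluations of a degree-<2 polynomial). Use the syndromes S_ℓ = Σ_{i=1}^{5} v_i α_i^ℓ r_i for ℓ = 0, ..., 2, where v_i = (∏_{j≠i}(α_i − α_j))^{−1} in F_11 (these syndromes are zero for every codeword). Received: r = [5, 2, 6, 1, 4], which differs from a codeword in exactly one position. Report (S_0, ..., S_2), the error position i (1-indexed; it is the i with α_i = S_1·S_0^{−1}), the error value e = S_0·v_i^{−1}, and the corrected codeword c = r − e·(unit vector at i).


S = (4, 2, 1), error at position 5, error magnitude e = 1, c = [5, 2, 6, 1, 3].

Step 1: column multipliers v_i = (∏_{j≠i}(α_i − α_j))^{−1} mod 11.
  i = 1 (α = 9): (9−10)(9−5)(9−3)(9−6) = (−1)·4·6·3 = −72 ≡ 5, so v_1 = 5^{−1} = 9 (mod 11).
  i = 2 (α = 10): (10−9)(10−5)(10−3)(10−6) = 1·5·7·4 = 140 ≡ 8, so v_2 = 8^{−1} = 7 (mod 11).
  i = 3 (α = 5): (5−9)(5−10)(5−3)(5−6) = (−4)·(−5)·2·(−1) = −40 ≡ 4, so v_3 = 4^{−1} = 3 (mod 11).
  i = 4 (α = 3): (3−9)(3−10)(3−5)(3−6) = (−6)·(−7)·(−2)·(−3) = 252 ≡ 10, so v_4 = 10^{−1} = 10 (mod 11).
  i = 5 (α = 6): (6−9)(6−10)(6−5)(6−3) = (−3)·(−4)·1·3 = 36 ≡ 3, so v_5 = 3^{−1} = 4 (mod 11).
  v = [9, 7, 3, 10, 4].
Step 2: syndromes of r = [5, 2, 6, 1, 4] (all sums mod 11).
  S_0 = Σ v_i r_i = 9·5 + 7·2 + 3·6 + 10·1 + 4·4 = 103 ≡ 4.
  S_1 = Σ v_i α_i r_i = 9·9·5 + 7·10·2 + 3·5·6 + 10·3·1 + 4·6·4 = 761 ≡ 2.
  α_i^2 mod 11 = [4, 1, 3, 9, 3].
  S_2 = Σ v_i α_i^2 r_i = 9·4·5 + 7·1·2 + 3·3·6 + 10·9·1 + 4·3·4 = 386 ≡ 1.
  S = (4, 2, 1) ≠ 0, so r is not a codeword (an error is present).
Step 3: locate the error. For a single error e at position i, S_ℓ = v_i·e·α_i^ℓ, so α_err = S_1/S_0.
  S_0^{−1} = 4^{−1} = 3 (mod 11), so α_err = 2·3 = 6 ≡ 6 = α_5. Error position i = 5.
  Consistency check: S_2/S_1 = 1·6 = 6 ≡ 6 = α_err ✓ (single-error assumption holds).
Step 4: error magnitude e = S_0/v_5 = S_0·∏_{j≠5}(α_5 − α_j) = 4·3 = 12 ≡ 1 (mod 11).
Step 5: correct position 5: c_5 = r_5 − e = 4 − 1 ≡ 3 (mod 11). Hence c = [5, 2, 6, 1, 3].
  Check: interpolating c through the α_i gives m(x) = 10 + 8·x (degree < 2) with m(α_i) = c_i for every i, so c is indeed a codeword.
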